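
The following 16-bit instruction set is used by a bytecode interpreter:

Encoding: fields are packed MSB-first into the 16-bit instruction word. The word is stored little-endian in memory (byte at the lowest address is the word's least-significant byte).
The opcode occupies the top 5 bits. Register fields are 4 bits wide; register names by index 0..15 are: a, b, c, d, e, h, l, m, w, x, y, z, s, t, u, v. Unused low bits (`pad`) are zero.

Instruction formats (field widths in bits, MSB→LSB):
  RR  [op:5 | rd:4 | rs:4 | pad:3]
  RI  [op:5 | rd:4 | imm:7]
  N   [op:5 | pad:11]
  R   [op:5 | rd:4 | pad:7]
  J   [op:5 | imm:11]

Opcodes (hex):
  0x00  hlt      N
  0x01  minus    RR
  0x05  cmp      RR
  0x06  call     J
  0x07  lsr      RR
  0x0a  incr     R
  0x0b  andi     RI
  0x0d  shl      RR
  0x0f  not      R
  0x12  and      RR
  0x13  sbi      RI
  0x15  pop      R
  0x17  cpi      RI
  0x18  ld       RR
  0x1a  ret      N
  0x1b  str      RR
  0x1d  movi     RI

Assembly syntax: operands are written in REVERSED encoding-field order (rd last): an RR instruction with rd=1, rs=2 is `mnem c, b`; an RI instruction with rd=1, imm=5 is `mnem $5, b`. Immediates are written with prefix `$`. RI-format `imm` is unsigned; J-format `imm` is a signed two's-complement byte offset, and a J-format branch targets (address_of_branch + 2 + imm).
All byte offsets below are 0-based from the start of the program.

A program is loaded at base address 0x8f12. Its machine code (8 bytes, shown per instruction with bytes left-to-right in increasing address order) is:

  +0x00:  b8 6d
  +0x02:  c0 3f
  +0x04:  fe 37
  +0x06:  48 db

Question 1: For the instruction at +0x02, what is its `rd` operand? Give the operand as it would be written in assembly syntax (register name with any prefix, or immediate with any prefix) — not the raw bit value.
v

[02] c0 3f → 0x3fc0
  top 5b → 0x7 → lsr [RR]
  rd: (w>>7)&0xf=0xf → v
  rs: (w>>3)&0xf=0x8 → w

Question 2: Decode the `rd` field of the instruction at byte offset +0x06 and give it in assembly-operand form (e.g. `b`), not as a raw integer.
l

+0x06: 48 db ⇒ word 0xdb48 (little)
  opcode bits[15:11]=0x1b: str/RR
  rd@[10:7]=0x6 ⇒ l
  rs@[6:3]=0x9 ⇒ x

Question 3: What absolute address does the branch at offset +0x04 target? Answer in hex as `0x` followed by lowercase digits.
0x8f16

+0x04: fe 37 ⇒ word 0x37fe (little)
  top 5b → 0x6 → call [J]
  [10:0] imm=2046 (s11→-2) = $-2
  target = base 0x8f12 + off 0x04 + 2 + imm -2 = 0x8f16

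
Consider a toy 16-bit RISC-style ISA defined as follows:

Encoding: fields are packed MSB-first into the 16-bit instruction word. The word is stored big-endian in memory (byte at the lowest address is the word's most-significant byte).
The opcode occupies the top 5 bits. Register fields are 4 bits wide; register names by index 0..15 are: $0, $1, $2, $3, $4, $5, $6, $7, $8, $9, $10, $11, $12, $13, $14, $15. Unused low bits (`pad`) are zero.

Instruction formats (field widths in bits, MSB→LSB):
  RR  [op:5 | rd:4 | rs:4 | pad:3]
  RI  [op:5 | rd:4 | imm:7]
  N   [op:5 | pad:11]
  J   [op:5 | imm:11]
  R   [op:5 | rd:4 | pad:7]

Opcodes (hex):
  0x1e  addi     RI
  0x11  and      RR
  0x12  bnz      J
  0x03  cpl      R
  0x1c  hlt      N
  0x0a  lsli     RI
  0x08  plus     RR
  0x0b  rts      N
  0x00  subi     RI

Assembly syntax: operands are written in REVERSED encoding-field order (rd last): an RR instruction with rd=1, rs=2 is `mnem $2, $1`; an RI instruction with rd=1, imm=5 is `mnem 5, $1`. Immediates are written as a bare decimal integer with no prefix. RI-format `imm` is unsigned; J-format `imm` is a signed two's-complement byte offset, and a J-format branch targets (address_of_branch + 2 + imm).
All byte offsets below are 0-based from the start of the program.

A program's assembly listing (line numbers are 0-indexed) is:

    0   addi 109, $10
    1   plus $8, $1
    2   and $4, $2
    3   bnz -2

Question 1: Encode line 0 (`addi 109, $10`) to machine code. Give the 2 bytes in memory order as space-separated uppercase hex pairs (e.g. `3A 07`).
L0: addi op=0x1e:5|rd=10:4|imm=109:7 ⇒ 0xf56d ⇒ big f5 6d

F5 6D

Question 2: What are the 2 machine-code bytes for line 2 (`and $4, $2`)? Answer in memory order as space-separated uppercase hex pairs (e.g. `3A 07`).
89 20

2. and fields op=0x11:5|rd=2:4|rs=4:4|pad=0:3 → word 8920h → 89 20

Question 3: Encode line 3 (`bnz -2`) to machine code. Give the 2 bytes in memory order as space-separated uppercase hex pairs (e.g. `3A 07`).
L3: bnz op=0x12:5|imm=-2:11 ⇒ 0x97fe ⇒ big 97 fe

97 FE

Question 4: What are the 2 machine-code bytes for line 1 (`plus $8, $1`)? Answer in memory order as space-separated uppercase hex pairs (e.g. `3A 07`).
40 C0

line 1 (plus): pack op=0x8:5|rd=1:4|rs=8:4|pad=0:3 = 0x40c0; big→ 40 c0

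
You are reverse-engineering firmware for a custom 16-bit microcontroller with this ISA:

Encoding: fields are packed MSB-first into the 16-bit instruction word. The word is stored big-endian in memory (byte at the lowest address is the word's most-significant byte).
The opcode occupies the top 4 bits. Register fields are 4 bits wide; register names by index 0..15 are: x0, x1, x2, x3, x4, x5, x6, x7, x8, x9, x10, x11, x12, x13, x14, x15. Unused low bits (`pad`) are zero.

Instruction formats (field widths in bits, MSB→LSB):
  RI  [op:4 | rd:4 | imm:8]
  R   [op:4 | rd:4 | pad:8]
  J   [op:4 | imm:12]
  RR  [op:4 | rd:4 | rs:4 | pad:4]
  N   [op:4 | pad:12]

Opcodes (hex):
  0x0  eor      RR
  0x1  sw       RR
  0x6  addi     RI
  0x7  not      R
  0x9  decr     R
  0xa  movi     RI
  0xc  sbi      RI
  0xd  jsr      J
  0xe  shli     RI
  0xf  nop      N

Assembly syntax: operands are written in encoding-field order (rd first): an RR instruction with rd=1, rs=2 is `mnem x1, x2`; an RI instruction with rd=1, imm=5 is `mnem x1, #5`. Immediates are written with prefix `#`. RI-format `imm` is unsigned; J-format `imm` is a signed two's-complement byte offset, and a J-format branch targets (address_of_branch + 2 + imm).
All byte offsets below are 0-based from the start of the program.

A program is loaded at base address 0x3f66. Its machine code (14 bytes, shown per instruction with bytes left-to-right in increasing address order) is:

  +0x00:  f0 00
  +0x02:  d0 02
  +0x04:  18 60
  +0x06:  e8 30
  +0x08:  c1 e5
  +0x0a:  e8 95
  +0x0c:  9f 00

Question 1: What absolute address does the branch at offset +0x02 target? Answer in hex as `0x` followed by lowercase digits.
@+02  big-endian(d0 02) = 0xd002
  op=0xd002>>12=0xd ⇒ jsr (J)
  imm: (w>>0)&0xfff=0x2 → #2
  target = base 0x3f66 + off 0x02 + 2 + imm 2 = 0x3f6c

0x3f6c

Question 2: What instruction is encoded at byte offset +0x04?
sw x8, x6

[04] 18 60 → 0x1860
  top 4b → 0x1 → sw [RR]
  rd: (w>>8)&0xf=0x8 → x8
  rs: (w>>4)&0xf=0x6 → x6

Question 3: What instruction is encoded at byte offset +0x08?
off 0x08: read c1 e5 as big → 0xc1e5
  op=0xc1e5>>12=0xc ⇒ sbi (RI)
  [11:8] rd=1 = x1
  [7:0] imm=229 = #229

sbi x1, #229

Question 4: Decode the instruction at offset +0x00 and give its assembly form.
nop

off 0x00: read f0 00 as big → 0xf000
  op=0xf000>>12=0xf ⇒ nop (N)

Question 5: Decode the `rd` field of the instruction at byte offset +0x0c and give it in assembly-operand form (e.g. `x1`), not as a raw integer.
x15

[0c] 9f 00 → 0x9f00
  top 4b → 0x9 → decr [R]
  [11:8] rd=15 = x15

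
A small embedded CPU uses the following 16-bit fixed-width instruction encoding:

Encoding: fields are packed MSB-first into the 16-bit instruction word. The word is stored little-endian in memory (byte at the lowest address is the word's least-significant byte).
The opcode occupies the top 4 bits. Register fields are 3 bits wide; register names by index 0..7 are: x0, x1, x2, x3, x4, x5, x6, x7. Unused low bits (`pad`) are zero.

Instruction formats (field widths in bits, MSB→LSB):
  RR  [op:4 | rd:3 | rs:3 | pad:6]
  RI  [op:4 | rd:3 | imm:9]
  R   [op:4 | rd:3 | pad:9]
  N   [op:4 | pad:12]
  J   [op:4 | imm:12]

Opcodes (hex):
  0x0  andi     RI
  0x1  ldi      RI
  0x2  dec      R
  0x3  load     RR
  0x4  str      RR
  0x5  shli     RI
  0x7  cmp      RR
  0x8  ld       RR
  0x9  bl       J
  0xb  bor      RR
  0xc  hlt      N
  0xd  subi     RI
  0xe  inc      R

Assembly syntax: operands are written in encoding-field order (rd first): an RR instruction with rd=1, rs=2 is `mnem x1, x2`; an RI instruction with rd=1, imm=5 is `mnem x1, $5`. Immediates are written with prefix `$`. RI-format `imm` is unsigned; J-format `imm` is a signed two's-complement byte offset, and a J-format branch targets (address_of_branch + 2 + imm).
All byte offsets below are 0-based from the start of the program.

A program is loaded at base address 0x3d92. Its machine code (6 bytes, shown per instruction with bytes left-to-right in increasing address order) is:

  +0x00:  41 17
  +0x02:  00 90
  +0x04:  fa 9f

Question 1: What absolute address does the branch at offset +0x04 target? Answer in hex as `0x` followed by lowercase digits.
@+04  little-endian(fa 9f) = 0x9ffa
  opcode bits[15:12]=0x9: bl/J
  [11:0] imm=4090 (s12→-6) = $-6
  target = base 0x3d92 + off 0x04 + 2 + imm -6 = 0x3d92

0x3d92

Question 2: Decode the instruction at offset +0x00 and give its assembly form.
+0x00: 41 17 ⇒ word 0x1741 (little)
  opcode bits[15:12]=0x1: ldi/RI
  rd: (w>>9)&0x7=0x3 → x3
  imm: (w>>0)&0x1ff=0x141 → $321

ldi x3, $321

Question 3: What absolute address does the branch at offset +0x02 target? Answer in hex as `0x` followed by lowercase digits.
0x3d96

@+02  little-endian(00 90) = 0x9000
  opcode bits[15:12]=0x9: bl/J
  [11:0] imm=0 = $0
  target = base 0x3d92 + off 0x02 + 2 + imm 0 = 0x3d96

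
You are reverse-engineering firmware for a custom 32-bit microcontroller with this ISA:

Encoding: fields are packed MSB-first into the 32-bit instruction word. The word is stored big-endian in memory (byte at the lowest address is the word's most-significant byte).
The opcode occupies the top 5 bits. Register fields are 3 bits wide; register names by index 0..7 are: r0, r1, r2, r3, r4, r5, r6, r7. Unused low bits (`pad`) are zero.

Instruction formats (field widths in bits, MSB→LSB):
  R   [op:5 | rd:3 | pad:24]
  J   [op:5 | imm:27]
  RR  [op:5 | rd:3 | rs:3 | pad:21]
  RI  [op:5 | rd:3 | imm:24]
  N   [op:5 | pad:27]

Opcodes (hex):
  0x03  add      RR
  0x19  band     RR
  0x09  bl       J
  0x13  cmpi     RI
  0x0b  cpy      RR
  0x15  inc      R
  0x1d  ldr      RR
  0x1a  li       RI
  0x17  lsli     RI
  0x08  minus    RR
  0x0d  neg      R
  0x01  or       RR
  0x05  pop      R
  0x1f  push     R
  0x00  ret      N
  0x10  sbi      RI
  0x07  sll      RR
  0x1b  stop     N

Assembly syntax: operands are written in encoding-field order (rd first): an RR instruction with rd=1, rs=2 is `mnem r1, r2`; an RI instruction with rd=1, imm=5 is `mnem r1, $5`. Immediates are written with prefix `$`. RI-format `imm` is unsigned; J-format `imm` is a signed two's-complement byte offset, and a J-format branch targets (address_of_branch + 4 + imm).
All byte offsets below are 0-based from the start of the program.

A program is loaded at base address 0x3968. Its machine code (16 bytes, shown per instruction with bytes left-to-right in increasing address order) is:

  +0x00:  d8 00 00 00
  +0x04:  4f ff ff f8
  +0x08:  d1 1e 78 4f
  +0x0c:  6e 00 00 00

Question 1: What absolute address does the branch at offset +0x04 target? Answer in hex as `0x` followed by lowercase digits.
+0x04: 4f ff ff f8 ⇒ word 0x4ffffff8 (big)
  opcode bits[31:27]=0x9: bl/J
  imm@[26:0]=0x7fffff8 (s27→-8) ⇒ $-8
  target = base 0x3968 + off 0x04 + 4 + imm -8 = 0x3968

0x3968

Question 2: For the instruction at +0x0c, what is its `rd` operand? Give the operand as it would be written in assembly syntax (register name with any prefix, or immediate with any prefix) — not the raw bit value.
@+0c  big-endian(6e 00 00 00) = 0x6e000000
  top 5b → 0xd → neg [R]
  rd: (w>>24)&0x7=0x6 → r6

r6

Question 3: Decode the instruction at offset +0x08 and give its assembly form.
+0x08: d1 1e 78 4f ⇒ word 0xd11e784f (big)
  op=0xd11e784f>>27=0x1a ⇒ li (RI)
  rd@[26:24]=0x1 ⇒ r1
  imm@[23:0]=0x1e784f ⇒ $1996879

li r1, $1996879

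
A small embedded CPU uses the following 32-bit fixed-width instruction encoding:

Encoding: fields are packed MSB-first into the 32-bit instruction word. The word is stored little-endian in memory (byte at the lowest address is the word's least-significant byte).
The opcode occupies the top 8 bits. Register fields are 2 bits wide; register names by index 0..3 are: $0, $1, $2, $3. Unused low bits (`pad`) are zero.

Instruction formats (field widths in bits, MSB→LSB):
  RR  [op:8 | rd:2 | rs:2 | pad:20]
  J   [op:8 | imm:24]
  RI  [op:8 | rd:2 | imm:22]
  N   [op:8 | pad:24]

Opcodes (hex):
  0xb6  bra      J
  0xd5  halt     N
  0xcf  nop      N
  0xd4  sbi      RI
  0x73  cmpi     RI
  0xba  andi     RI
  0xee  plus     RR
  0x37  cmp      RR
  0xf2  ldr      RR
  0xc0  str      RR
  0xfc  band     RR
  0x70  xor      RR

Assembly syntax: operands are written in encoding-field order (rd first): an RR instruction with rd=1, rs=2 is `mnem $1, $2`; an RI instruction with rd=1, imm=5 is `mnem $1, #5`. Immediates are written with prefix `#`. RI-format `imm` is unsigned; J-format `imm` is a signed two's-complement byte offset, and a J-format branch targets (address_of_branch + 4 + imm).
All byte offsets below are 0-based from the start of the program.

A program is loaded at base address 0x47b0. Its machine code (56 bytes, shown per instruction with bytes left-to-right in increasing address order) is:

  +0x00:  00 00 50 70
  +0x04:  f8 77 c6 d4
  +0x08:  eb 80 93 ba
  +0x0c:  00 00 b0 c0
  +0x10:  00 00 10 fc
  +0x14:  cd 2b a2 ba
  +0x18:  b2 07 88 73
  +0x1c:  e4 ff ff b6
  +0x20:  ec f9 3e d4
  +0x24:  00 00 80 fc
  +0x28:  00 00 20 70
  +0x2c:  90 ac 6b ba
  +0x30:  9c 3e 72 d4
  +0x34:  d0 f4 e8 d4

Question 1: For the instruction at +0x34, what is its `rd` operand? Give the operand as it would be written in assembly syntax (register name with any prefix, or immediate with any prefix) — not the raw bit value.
$3

@+34  little-endian(d0 f4 e8 d4) = 0xd4e8f4d0
  top 8b → 0xd4 → sbi [RI]
  [23:22] rd=3 = $3
  [21:0] imm=2684112 = #2684112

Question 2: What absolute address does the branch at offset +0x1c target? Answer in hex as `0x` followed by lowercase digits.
+0x1c: e4 ff ff b6 ⇒ word 0xb6ffffe4 (little)
  opcode bits[31:24]=0xb6: bra/J
  [23:0] imm=16777188 (s24→-28) = #-28
  target = base 0x47b0 + off 0x1c + 4 + imm -28 = 0x47b4

0x47b4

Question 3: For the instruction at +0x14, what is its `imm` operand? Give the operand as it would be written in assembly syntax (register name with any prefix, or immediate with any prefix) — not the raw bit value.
#2239437

@+14  little-endian(cd 2b a2 ba) = 0xbaa22bcd
  opcode bits[31:24]=0xba: andi/RI
  [23:22] rd=2 = $2
  [21:0] imm=2239437 = #2239437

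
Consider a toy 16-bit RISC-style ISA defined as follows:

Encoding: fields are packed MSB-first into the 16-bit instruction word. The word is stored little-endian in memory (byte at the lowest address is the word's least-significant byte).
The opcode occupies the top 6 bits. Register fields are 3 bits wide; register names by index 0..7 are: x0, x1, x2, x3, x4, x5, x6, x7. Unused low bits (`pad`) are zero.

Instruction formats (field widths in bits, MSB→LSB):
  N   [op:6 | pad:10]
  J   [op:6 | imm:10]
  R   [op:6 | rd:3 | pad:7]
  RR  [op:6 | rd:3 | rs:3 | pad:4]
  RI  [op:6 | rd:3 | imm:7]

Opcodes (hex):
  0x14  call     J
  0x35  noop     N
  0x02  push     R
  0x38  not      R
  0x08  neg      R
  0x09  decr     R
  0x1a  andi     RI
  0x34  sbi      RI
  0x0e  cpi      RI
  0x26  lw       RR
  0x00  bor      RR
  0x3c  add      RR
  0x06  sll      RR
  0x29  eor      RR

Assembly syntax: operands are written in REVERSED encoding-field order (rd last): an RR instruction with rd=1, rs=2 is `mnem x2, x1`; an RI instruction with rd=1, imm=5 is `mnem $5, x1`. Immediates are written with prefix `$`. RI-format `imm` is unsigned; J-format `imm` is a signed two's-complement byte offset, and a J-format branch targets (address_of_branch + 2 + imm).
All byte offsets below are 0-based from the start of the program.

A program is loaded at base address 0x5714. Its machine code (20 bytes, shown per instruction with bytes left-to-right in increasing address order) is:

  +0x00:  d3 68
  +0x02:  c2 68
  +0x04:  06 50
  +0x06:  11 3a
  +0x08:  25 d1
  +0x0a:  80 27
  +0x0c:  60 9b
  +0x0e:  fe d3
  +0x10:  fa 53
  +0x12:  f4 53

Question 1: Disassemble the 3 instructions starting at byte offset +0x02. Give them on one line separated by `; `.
andi $66, x1; call $6; cpi $17, x4

[02] c2 68 → 0x68c2
  top 6b → 0x1a → andi [RI]
  rd@[9:7]=0x1 ⇒ x1
  imm@[6:0]=0x42 ⇒ $66
[04] 06 50 → 0x5006
  top 6b → 0x14 → call [J]
  imm@[9:0]=0x6 ⇒ $6
[06] 11 3a → 0x3a11
  top 6b → 0xe → cpi [RI]
  rd@[9:7]=0x4 ⇒ x4
  imm@[6:0]=0x11 ⇒ $17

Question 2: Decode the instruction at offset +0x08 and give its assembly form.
sbi $37, x2

off 0x08: read 25 d1 as little → 0xd125
  op=0xd125>>10=0x34 ⇒ sbi (RI)
  rd@[9:7]=0x2 ⇒ x2
  imm@[6:0]=0x25 ⇒ $37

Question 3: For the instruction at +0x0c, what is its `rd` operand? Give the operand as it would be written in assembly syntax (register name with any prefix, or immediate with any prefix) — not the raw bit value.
x6

off 0x0c: read 60 9b as little → 0x9b60
  op=0x9b60>>10=0x26 ⇒ lw (RR)
  [9:7] rd=6 = x6
  [6:4] rs=6 = x6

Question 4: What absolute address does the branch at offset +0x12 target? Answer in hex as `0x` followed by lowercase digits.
+0x12: f4 53 ⇒ word 0x53f4 (little)
  opcode bits[15:10]=0x14: call/J
  imm@[9:0]=0x3f4 (s10→-12) ⇒ $-12
  target = base 0x5714 + off 0x12 + 2 + imm -12 = 0x571c

0x571c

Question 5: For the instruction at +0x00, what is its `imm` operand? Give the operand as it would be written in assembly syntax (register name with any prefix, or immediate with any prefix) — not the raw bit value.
$83

@+00  little-endian(d3 68) = 0x68d3
  opcode bits[15:10]=0x1a: andi/RI
  rd: (w>>7)&0x7=0x1 → x1
  imm: (w>>0)&0x7f=0x53 → $83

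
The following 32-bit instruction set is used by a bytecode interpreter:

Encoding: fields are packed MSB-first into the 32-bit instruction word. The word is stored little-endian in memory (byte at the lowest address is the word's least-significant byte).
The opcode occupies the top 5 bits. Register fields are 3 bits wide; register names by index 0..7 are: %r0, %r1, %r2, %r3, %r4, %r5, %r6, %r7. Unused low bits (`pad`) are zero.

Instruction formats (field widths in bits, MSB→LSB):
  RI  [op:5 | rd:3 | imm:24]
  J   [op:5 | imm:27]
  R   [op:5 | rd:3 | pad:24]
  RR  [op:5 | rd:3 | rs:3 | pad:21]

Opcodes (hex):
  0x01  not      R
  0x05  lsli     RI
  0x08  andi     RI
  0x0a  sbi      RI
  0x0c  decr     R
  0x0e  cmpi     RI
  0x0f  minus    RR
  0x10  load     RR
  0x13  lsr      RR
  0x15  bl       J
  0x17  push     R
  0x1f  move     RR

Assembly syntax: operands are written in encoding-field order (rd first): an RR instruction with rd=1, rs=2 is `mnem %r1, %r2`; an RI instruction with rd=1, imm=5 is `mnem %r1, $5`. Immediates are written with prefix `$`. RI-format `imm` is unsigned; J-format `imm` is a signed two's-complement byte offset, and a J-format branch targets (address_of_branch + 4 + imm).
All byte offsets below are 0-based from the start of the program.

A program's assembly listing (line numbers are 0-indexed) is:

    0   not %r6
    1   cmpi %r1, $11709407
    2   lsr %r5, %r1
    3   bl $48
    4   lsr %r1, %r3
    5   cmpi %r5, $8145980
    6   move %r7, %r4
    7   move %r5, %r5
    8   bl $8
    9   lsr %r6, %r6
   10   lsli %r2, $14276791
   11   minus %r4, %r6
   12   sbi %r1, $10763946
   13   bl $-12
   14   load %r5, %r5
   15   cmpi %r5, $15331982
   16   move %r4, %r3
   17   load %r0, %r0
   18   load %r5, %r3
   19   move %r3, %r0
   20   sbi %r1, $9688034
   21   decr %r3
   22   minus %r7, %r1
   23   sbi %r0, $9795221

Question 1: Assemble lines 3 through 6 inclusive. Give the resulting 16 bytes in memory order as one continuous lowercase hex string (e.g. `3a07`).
3. bl fields op=0x15:5|imm=48:27 → word a8000030h → 30 00 00 a8
4. lsr fields op=0x13:5|rd=1:3|rs=3:3|pad=0:21 → word 99600000h → 00 00 60 99
5. cmpi fields op=0xe:5|rd=5:3|imm=8145980:24 → word 757c4c3ch → 3c 4c 7c 75
6. move fields op=0x1f:5|rd=7:3|rs=4:3|pad=0:21 → word ff800000h → 00 00 80 ff

300000a8000060993c4c7c75000080ff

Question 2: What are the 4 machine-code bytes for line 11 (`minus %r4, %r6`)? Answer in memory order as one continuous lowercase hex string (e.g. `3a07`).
0000c07c

L11: minus op=0xf:5|rd=4:3|rs=6:3|pad=0:21 ⇒ 0x7cc00000 ⇒ little 00 00 c0 7c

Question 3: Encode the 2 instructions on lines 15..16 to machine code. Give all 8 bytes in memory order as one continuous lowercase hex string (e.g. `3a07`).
8ef2e975000060fc

L15: cmpi op=0xe:5|rd=5:3|imm=15331982:24 ⇒ 0x75e9f28e ⇒ little 8e f2 e9 75
L16: move op=0x1f:5|rd=4:3|rs=3:3|pad=0:21 ⇒ 0xfc600000 ⇒ little 00 00 60 fc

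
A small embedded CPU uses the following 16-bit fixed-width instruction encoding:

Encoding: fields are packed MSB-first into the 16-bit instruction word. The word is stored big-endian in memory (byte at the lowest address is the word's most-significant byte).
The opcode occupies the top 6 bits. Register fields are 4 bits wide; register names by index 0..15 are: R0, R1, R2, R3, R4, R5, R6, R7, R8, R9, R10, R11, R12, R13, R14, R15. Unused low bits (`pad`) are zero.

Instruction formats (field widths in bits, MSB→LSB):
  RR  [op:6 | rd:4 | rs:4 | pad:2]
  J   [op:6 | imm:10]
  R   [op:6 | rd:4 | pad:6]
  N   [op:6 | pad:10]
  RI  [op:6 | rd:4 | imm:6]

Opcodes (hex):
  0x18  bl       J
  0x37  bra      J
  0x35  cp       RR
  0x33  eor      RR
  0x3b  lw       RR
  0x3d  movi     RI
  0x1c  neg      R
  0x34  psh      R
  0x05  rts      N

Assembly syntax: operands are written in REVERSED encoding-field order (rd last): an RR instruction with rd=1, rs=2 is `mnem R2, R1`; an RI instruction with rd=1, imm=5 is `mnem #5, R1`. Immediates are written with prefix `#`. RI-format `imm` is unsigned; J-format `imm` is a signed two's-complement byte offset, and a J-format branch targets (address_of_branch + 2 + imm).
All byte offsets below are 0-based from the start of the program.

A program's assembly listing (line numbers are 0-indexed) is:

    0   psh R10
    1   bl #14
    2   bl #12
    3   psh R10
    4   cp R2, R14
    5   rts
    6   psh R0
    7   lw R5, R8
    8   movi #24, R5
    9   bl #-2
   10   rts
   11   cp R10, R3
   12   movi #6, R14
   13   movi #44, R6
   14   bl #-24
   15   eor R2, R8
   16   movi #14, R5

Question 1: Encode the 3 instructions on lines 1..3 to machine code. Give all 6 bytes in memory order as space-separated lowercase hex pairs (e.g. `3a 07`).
60 0e 60 0c d2 80

line 1 (bl): pack op=0x18:6|imm=14:10 = 0x600e; big→ 60 0e
line 2 (bl): pack op=0x18:6|imm=12:10 = 0x600c; big→ 60 0c
line 3 (psh): pack op=0x34:6|rd=10:4|pad=0:6 = 0xd280; big→ d2 80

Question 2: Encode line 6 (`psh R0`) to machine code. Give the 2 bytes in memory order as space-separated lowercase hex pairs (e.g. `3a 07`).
6. psh fields op=0x34:6|rd=0:4|pad=0:6 → word d000h → d0 00

d0 00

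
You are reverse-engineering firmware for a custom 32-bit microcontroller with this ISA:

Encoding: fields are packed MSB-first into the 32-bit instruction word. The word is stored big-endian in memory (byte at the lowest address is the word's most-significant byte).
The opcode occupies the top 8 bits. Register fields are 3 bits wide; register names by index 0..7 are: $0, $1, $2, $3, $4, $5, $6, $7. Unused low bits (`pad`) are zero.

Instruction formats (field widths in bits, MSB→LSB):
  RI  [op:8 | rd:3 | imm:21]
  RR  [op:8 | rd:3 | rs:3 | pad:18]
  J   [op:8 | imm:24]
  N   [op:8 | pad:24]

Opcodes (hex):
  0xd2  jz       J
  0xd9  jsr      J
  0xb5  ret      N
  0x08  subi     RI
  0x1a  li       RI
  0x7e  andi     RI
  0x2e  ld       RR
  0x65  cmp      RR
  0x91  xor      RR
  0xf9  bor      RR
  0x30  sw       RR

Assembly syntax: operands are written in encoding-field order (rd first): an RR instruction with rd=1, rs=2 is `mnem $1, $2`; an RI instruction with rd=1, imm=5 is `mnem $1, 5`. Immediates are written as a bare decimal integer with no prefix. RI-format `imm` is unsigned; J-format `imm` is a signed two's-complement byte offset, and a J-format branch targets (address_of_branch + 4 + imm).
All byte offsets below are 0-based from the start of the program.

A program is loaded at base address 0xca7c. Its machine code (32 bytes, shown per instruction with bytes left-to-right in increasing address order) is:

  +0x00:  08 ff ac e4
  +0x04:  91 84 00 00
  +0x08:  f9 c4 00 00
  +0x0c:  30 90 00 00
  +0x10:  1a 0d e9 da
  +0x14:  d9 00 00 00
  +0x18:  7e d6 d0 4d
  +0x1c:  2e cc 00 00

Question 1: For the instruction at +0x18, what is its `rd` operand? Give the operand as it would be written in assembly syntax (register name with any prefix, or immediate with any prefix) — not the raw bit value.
$6

@+18  big-endian(7e d6 d0 4d) = 0x7ed6d04d
  op=0x7ed6d04d>>24=0x7e ⇒ andi (RI)
  rd@[23:21]=0x6 ⇒ $6
  imm@[20:0]=0x16d04d ⇒ 1495117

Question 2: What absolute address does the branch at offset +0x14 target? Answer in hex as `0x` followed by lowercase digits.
0xca94

+0x14: d9 00 00 00 ⇒ word 0xd9000000 (big)
  opcode bits[31:24]=0xd9: jsr/J
  imm@[23:0]=0x0 ⇒ 0
  target = base 0xca7c + off 0x14 + 4 + imm 0 = 0xca94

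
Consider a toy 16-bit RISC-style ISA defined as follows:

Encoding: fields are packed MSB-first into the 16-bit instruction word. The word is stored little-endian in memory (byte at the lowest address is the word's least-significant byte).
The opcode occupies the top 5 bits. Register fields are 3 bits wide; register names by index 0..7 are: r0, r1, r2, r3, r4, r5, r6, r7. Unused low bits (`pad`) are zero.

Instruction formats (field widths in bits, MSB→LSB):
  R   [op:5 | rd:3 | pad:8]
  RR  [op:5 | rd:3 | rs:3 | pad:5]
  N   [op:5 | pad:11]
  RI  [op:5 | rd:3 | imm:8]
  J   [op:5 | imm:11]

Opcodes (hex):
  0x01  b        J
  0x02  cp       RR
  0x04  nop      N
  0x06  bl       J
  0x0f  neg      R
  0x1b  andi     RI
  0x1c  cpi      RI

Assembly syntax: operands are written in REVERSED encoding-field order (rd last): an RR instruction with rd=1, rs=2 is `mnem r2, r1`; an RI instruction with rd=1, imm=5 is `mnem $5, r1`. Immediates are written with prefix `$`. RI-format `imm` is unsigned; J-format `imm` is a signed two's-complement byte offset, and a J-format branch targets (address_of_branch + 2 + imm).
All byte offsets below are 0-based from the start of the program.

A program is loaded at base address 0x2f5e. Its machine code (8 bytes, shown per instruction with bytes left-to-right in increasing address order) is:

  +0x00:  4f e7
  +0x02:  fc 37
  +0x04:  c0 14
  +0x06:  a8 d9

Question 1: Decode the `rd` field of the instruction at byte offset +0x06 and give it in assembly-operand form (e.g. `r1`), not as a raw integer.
[06] a8 d9 → 0xd9a8
  op=0xd9a8>>11=0x1b ⇒ andi (RI)
  [10:8] rd=1 = r1
  [7:0] imm=168 = $168

r1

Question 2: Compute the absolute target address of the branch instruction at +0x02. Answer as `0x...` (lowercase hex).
0x2f5e

@+02  little-endian(fc 37) = 0x37fc
  top 5b → 0x6 → bl [J]
  [10:0] imm=2044 (s11→-4) = $-4
  target = base 0x2f5e + off 0x02 + 2 + imm -4 = 0x2f5e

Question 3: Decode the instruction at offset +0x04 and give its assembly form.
cp r6, r4

@+04  little-endian(c0 14) = 0x14c0
  top 5b → 0x2 → cp [RR]
  rd: (w>>8)&0x7=0x4 → r4
  rs: (w>>5)&0x7=0x6 → r6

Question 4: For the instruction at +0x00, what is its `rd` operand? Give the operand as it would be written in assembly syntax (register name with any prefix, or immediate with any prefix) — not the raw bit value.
[00] 4f e7 → 0xe74f
  opcode bits[15:11]=0x1c: cpi/RI
  rd@[10:8]=0x7 ⇒ r7
  imm@[7:0]=0x4f ⇒ $79

r7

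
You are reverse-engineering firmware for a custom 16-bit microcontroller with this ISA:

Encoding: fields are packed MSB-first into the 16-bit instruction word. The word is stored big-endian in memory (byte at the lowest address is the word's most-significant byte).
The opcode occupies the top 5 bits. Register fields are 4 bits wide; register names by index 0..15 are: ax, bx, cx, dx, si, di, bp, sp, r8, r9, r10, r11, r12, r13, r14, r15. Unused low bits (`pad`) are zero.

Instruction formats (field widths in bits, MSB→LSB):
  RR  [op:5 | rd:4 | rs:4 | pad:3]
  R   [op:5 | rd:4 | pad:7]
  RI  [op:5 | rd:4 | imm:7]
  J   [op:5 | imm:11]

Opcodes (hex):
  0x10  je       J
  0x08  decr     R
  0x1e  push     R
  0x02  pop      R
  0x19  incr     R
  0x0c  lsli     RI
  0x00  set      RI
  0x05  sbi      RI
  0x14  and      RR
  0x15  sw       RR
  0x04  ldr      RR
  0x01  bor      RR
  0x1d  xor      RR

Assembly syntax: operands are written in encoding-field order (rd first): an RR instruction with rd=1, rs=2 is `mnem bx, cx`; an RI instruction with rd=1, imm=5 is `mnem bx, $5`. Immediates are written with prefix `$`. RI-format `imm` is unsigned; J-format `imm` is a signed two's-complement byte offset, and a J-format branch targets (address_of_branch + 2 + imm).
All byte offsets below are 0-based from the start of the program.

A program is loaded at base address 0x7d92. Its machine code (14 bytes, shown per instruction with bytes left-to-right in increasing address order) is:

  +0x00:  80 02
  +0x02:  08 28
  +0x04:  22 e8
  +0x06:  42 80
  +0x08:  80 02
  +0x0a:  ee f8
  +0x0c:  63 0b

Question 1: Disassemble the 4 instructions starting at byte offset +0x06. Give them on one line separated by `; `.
+0x06: 42 80 ⇒ word 0x4280 (big)
  top 5b → 0x8 → decr [R]
  rd: (w>>7)&0xf=0x5 → di
+0x08: 80 02 ⇒ word 0x8002 (big)
  top 5b → 0x10 → je [J]
  imm: (w>>0)&0x7ff=0x2 → $2
+0x0a: ee f8 ⇒ word 0xeef8 (big)
  top 5b → 0x1d → xor [RR]
  rd: (w>>7)&0xf=0xd → r13
  rs: (w>>3)&0xf=0xf → r15
+0x0c: 63 0b ⇒ word 0x630b (big)
  top 5b → 0xc → lsli [RI]
  rd: (w>>7)&0xf=0x6 → bp
  imm: (w>>0)&0x7f=0xb → $11

decr di; je $2; xor r13, r15; lsli bp, $11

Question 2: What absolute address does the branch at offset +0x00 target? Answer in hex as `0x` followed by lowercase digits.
@+00  big-endian(80 02) = 0x8002
  opcode bits[15:11]=0x10: je/J
  imm@[10:0]=0x2 ⇒ $2
  target = base 0x7d92 + off 0x00 + 2 + imm 2 = 0x7d96

0x7d96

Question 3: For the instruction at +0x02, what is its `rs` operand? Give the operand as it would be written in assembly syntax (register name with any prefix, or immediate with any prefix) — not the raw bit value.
di

@+02  big-endian(08 28) = 0x0828
  op=0x0828>>11=0x1 ⇒ bor (RR)
  rd: (w>>7)&0xf=0x0 → ax
  rs: (w>>3)&0xf=0x5 → di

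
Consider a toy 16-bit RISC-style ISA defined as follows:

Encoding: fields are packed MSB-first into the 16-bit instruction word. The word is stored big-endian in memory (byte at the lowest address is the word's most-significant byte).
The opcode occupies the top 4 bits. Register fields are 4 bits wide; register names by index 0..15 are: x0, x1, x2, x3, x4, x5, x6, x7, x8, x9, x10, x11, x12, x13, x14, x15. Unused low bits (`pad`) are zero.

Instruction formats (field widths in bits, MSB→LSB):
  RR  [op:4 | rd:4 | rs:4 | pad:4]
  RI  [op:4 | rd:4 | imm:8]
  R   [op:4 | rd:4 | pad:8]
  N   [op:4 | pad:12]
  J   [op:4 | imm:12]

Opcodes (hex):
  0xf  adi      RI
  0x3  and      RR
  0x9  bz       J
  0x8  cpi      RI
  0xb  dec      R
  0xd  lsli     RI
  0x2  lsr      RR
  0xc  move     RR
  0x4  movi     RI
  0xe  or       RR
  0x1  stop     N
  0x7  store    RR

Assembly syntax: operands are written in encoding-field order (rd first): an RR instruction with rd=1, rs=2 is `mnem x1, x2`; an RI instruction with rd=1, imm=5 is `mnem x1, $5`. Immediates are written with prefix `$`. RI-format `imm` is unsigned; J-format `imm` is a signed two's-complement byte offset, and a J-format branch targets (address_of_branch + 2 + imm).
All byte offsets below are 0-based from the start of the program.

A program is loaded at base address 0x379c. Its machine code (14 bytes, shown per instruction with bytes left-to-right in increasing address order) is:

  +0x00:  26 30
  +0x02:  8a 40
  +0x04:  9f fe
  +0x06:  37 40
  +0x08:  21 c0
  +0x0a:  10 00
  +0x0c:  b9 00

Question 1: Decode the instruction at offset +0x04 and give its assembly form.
bz $-2

off 0x04: read 9f fe as big → 0x9ffe
  top 4b → 0x9 → bz [J]
  imm@[11:0]=0xffe (s12→-2) ⇒ $-2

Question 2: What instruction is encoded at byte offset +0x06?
@+06  big-endian(37 40) = 0x3740
  top 4b → 0x3 → and [RR]
  rd: (w>>8)&0xf=0x7 → x7
  rs: (w>>4)&0xf=0x4 → x4

and x7, x4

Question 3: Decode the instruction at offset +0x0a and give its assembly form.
[0a] 10 00 → 0x1000
  op=0x1000>>12=0x1 ⇒ stop (N)

stop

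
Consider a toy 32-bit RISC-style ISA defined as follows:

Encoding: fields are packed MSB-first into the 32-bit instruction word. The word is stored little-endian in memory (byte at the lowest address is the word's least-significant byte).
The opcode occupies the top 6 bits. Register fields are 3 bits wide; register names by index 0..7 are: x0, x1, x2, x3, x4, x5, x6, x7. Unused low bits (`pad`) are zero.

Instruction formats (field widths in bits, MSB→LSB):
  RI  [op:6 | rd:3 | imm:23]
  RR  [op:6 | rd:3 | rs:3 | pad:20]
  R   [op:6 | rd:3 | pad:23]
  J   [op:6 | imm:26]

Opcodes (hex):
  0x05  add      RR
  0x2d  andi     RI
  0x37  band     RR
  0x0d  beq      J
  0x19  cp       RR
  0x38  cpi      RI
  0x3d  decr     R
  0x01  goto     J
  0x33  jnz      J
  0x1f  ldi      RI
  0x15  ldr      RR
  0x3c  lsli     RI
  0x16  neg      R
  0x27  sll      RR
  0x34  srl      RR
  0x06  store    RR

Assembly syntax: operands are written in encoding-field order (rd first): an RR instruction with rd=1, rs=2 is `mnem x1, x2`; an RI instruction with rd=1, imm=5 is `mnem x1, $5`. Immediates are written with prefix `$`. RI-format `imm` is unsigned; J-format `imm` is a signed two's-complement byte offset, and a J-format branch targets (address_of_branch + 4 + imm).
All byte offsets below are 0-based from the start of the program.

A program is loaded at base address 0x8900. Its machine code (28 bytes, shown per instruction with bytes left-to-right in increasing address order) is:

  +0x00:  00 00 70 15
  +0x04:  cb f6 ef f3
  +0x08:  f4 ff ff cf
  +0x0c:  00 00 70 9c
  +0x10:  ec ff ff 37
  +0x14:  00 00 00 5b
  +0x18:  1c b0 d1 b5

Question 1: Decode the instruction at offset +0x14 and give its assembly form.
neg x6

off 0x14: read 00 00 00 5b as little → 0x5b000000
  top 6b → 0x16 → neg [R]
  rd@[25:23]=0x6 ⇒ x6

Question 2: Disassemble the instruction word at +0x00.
+0x00: 00 00 70 15 ⇒ word 0x15700000 (little)
  opcode bits[31:26]=0x5: add/RR
  [25:23] rd=2 = x2
  [22:20] rs=7 = x7

add x2, x7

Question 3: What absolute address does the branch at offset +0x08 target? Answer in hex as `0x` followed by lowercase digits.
0x8900

[08] f4 ff ff cf → 0xcffffff4
  op=0xcffffff4>>26=0x33 ⇒ jnz (J)
  imm: (w>>0)&0x3ffffff=0x3fffff4 (s26→-12) → $-12
  target = base 0x8900 + off 0x08 + 4 + imm -12 = 0x8900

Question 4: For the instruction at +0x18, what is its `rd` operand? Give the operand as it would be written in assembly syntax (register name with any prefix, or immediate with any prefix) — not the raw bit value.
off 0x18: read 1c b0 d1 b5 as little → 0xb5d1b01c
  opcode bits[31:26]=0x2d: andi/RI
  rd: (w>>23)&0x7=0x3 → x3
  imm: (w>>0)&0x7fffff=0x51b01c → $5353500

x3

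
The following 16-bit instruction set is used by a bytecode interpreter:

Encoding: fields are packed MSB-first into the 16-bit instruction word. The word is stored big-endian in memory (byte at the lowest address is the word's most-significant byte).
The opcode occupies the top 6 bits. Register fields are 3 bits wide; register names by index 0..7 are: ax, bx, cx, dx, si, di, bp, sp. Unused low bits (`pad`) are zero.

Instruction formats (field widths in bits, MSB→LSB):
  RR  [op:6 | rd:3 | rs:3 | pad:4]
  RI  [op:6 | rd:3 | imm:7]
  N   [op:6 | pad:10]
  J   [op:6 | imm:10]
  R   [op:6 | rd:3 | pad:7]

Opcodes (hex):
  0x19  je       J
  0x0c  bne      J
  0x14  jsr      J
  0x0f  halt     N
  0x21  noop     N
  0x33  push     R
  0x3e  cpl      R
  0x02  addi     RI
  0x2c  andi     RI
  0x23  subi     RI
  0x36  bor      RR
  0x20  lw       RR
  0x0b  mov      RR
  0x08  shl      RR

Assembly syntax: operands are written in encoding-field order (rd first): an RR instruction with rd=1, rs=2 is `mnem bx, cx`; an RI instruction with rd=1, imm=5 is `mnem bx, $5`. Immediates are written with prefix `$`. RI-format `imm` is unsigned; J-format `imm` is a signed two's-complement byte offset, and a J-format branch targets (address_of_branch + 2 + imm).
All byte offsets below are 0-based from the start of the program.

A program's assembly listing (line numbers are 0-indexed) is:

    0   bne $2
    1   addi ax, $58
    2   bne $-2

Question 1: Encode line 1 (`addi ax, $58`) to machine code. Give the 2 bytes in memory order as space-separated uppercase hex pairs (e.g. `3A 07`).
08 3A

line 1 (addi): pack op=0x2:6|rd=0:3|imm=58:7 = 0x083a; big→ 08 3a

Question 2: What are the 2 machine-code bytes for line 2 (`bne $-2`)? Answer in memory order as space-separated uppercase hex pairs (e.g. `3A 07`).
line 2 (bne): pack op=0xc:6|imm=-2:10 = 0x33fe; big→ 33 fe

33 FE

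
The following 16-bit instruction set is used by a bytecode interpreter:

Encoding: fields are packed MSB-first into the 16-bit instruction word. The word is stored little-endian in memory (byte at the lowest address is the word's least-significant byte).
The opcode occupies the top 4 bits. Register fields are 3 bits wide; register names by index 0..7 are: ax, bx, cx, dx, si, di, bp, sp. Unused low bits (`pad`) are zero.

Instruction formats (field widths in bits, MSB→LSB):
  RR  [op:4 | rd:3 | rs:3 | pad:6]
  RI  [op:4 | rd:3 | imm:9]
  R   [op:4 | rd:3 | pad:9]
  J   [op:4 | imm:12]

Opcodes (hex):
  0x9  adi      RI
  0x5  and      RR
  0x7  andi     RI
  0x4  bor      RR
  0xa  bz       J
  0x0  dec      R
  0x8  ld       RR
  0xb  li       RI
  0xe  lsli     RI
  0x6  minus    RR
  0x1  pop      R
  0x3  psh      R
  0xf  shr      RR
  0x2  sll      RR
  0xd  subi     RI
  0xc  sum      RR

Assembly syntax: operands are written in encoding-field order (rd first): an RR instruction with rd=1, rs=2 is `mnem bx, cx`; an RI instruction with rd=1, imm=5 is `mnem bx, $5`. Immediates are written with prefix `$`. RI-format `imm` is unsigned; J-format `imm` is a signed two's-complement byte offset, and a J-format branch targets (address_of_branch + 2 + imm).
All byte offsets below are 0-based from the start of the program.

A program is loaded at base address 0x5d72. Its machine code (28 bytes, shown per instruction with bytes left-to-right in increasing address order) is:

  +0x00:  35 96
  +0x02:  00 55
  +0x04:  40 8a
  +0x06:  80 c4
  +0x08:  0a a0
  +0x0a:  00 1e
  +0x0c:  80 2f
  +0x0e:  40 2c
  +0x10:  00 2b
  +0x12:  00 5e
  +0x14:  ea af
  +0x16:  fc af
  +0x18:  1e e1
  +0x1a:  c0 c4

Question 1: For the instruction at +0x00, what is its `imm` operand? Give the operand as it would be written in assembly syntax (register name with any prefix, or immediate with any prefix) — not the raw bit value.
@+00  little-endian(35 96) = 0x9635
  opcode bits[15:12]=0x9: adi/RI
  rd@[11:9]=0x3 ⇒ dx
  imm@[8:0]=0x35 ⇒ $53

$53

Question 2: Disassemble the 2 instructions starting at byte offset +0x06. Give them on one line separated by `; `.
off 0x06: read 80 c4 as little → 0xc480
  top 4b → 0xc → sum [RR]
  [11:9] rd=2 = cx
  [8:6] rs=2 = cx
off 0x08: read 0a a0 as little → 0xa00a
  top 4b → 0xa → bz [J]
  [11:0] imm=10 = $10

sum cx, cx; bz $10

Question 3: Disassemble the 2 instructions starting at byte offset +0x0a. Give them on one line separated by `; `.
pop sp; sll sp, bp

off 0x0a: read 00 1e as little → 0x1e00
  top 4b → 0x1 → pop [R]
  [11:9] rd=7 = sp
off 0x0c: read 80 2f as little → 0x2f80
  top 4b → 0x2 → sll [RR]
  [11:9] rd=7 = sp
  [8:6] rs=6 = bp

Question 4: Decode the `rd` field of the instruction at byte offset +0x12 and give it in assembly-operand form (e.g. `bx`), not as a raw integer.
sp

off 0x12: read 00 5e as little → 0x5e00
  top 4b → 0x5 → and [RR]
  [11:9] rd=7 = sp
  [8:6] rs=0 = ax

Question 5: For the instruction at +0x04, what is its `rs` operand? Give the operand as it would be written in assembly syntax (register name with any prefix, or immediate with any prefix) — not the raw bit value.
+0x04: 40 8a ⇒ word 0x8a40 (little)
  op=0x8a40>>12=0x8 ⇒ ld (RR)
  rd@[11:9]=0x5 ⇒ di
  rs@[8:6]=0x1 ⇒ bx

bx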